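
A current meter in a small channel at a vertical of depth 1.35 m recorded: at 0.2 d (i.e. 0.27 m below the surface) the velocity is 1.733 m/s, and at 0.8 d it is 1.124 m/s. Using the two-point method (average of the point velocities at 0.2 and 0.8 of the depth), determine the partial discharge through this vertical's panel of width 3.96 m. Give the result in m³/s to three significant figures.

v̄ = (1.733 + 1.124) / 2 = 1.429 m/s
q = v̄ × d × w = 1.429 × 1.35 × 3.96 = 7.637 m³/s

7.64 m³/s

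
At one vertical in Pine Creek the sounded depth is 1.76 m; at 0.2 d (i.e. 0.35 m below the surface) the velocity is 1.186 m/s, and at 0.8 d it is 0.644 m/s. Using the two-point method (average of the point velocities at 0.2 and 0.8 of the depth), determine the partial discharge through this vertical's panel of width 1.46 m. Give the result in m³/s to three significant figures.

2.35 m³/s

v̄ = (1.186 + 0.644) / 2 = 0.9150 m/s
q = v̄ × d × w = 0.9150 × 1.76 × 1.46 = 2.351 m³/s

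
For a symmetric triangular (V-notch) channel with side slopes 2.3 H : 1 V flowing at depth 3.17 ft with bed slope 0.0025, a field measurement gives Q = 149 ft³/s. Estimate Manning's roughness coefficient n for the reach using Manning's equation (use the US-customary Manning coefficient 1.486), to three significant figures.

A = z·y² = 2.3×3.17² = 23.11 ft²
P = 2y√(1+z²) = 2×3.17×√(1+2.3²) = 15.90 ft
R = A/P = 23.11/15.90 = 1.454 ft
n = (1.486/Q)·A·R^(2/3)·S^(1/2) = (1.486/149) × 23.11 × 1.283 × 0.05000 = 0.01479

0.0148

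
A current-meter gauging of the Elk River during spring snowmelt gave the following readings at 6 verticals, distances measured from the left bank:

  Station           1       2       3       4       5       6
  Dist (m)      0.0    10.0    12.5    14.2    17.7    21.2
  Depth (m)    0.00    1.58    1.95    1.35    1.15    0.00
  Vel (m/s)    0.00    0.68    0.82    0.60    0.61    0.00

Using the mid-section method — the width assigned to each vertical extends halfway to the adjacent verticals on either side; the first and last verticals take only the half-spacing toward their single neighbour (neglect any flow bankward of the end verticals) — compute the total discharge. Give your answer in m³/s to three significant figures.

14.6 m³/s

w_2 = (12.5 − 0.0)/2 = 6.25 m; q_2 = 0.68 × 1.58 × 6.25 = 6.715 m³/s
w_3 = (14.2 − 10.0)/2 = 2.1 m; q_3 = 0.82 × 1.95 × 2.1 = 3.358 m³/s
w_4 = (17.7 − 12.5)/2 = 2.6 m; q_4 = 0.60 × 1.35 × 2.6 = 2.106 m³/s
w_5 = (21.2 − 14.2)/2 = 3.5 m; q_5 = 0.61 × 1.15 × 3.5 = 2.455 m³/s
Stations 1, 6 contribute zero (depth or velocity is 0).
Q = Σ qᵢ = 14.63 m³/s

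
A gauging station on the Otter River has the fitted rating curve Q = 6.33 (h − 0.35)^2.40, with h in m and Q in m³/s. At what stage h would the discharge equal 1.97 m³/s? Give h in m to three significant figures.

0.965 m

h − h₀ = (Q/C)^(1/b) = (1.97/6.33)^(1/2.40) = 0.6149 m
h = 0.35 + 0.6149 = 0.9649 m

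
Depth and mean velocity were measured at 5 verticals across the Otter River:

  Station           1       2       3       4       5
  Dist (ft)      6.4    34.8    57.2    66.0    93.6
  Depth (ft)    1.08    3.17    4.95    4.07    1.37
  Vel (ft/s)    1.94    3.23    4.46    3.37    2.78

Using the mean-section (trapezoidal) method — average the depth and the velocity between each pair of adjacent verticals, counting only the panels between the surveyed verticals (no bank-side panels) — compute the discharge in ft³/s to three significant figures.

Panel 1-2: Δb = 28.4 ft, d̄ = (1.08+3.17)/2 = 2.125, v̄ = (1.94+3.23)/2 = 2.585 → q = 28.4×2.125×2.585 = 156.0 ft³/s
Panel 2-3: Δb = 22.4 ft, d̄ = (3.17+4.95)/2 = 4.06, v̄ = (3.23+4.46)/2 = 3.845 → q = 22.4×4.06×3.845 = 349.7 ft³/s
Panel 3-4: Δb = 8.8 ft, d̄ = (4.95+4.07)/2 = 4.51, v̄ = (4.46+3.37)/2 = 3.915 → q = 8.8×4.51×3.915 = 155.4 ft³/s
Panel 4-5: Δb = 27.6 ft, d̄ = (4.07+1.37)/2 = 2.72, v̄ = (3.37+2.78)/2 = 3.075 → q = 27.6×2.72×3.075 = 230.8 ft³/s
Q = Σ q = 891.9 ft³/s

892 ft³/s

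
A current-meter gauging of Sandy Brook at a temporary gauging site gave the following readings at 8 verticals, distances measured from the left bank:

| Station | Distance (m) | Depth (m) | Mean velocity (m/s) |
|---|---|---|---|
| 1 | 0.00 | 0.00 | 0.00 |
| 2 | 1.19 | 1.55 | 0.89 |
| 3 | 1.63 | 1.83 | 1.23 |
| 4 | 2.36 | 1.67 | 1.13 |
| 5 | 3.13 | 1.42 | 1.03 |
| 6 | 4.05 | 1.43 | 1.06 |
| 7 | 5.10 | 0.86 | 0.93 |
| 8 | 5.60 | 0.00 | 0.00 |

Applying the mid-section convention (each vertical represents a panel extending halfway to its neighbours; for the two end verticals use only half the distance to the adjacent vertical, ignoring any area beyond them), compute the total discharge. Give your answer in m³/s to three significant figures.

w_2 = (1.63 − 0.00)/2 = 0.815 m; q_2 = 0.89 × 1.55 × 0.815 = 1.124 m³/s
w_3 = (2.36 − 1.19)/2 = 0.585 m; q_3 = 1.23 × 1.83 × 0.585 = 1.317 m³/s
w_4 = (3.13 − 1.63)/2 = 0.75 m; q_4 = 1.13 × 1.67 × 0.75 = 1.415 m³/s
w_5 = (4.05 − 2.36)/2 = 0.845 m; q_5 = 1.03 × 1.42 × 0.845 = 1.236 m³/s
w_6 = (5.10 − 3.13)/2 = 0.985 m; q_6 = 1.06 × 1.43 × 0.985 = 1.493 m³/s
w_7 = (5.60 − 4.05)/2 = 0.775 m; q_7 = 0.93 × 0.86 × 0.775 = 0.6198 m³/s
Stations 1, 8 contribute zero (depth or velocity is 0).
Q = Σ qᵢ = 7.205 m³/s

7.21 m³/s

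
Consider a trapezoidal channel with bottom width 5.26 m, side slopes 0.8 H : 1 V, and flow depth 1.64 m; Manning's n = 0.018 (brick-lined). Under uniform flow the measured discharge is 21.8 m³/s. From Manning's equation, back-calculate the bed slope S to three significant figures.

A = (b + z·y)·y = (5.26 + 0.8×1.64)×1.64 = 10.78 m²
P = b + 2y√(1+z²) = 5.26 + 2×1.64×√(1+0.8²) = 9.460 m
R = A/P = 10.78/9.460 = 1.139 m
S = (Q·n / (1·A·R^(2/3)))² = (21.8×0.018 / (1×10.78×1.091))² = 0.001114

0.00111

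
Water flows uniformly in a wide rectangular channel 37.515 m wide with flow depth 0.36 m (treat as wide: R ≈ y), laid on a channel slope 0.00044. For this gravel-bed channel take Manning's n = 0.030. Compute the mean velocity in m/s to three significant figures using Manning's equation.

0.354 m/s

A = b·y = 37.515 × 0.36 = 13.51 m²
Wide channel: R ≈ y = 0.36 m
Q = (1/n)·A·R^(2/3)·S^(1/2) = (1/0.030) × 13.51 × 0.3600^(2/3) × 0.00044^(1/2) = 4.779 m³/s
V = Q/A = 4.779/13.51 = 0.3538 m/s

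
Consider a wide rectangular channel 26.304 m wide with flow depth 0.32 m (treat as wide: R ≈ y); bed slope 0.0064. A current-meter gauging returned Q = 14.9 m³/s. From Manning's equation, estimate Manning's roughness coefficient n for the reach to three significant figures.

A = b·y = 26.304 × 0.32 = 8.417 m²
Wide channel: R ≈ y = 0.32 m
n = (1/Q)·A·R^(2/3)·S^(1/2) = (1/14.9) × 8.417 × 0.4678 × 0.08000 = 0.02114

0.0211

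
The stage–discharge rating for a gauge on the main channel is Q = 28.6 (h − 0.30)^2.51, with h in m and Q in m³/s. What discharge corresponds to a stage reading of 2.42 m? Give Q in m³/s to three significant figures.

189 m³/s

Q = 28.6 × (2.42 − 0.30)^2.51 = 28.6 × 2.12^2.51 = 188.6 m³/s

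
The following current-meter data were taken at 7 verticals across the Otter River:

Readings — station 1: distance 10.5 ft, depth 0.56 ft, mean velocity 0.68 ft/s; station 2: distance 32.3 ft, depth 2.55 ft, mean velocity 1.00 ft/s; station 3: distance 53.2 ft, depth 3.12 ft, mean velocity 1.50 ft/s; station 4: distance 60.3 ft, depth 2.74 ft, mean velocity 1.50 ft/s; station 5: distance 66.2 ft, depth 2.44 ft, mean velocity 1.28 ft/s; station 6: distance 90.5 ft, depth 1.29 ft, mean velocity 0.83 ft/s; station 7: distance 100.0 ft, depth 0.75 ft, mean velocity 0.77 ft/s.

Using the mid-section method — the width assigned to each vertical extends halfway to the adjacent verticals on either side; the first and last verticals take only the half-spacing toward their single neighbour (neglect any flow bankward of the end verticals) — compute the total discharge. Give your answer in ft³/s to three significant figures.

w_1 = (32.3 − 10.5)/2 = 10.9 ft; q_1 = 0.68 × 0.56 × 10.9 = 4.151 ft³/s
w_2 = (53.2 − 10.5)/2 = 21.35 ft; q_2 = 1.00 × 2.55 × 21.35 = 54.44 ft³/s
w_3 = (60.3 − 32.3)/2 = 14 ft; q_3 = 1.50 × 3.12 × 14 = 65.52 ft³/s
w_4 = (66.2 − 53.2)/2 = 6.5 ft; q_4 = 1.50 × 2.74 × 6.5 = 26.72 ft³/s
w_5 = (90.5 − 60.3)/2 = 15.1 ft; q_5 = 1.28 × 2.44 × 15.1 = 47.16 ft³/s
w_6 = (100.0 − 66.2)/2 = 16.9 ft; q_6 = 0.83 × 1.29 × 16.9 = 18.09 ft³/s
w_7 = (100.0 − 90.5)/2 = 4.75 ft; q_7 = 0.77 × 0.75 × 4.75 = 2.743 ft³/s
Q = Σ qᵢ = 218.8 ft³/s

219 ft³/s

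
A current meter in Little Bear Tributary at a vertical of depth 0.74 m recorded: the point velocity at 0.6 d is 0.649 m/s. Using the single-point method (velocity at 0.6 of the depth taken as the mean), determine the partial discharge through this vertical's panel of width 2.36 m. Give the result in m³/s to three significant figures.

1.13 m³/s

v̄ = v₀.₆ = 0.649 m/s
q = v̄ × d × w = 0.6490 × 0.74 × 2.36 = 1.133 m³/s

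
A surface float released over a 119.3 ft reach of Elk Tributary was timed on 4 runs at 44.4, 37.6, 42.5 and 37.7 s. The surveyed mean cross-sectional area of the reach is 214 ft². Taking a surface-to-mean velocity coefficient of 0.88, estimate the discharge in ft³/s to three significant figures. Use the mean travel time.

554 ft³/s

t̄ = (44.4 + 37.6 + 42.5 + 37.7) / 4 = 40.55 s
v_surface = L / t̄ = 119.3 / 40.55 = 2.942 ft/s
v_mean = 0.88 × 2.942 = 2.589 ft/s
Q = A × v_mean = 214 × 2.589 = 554.0 ft³/s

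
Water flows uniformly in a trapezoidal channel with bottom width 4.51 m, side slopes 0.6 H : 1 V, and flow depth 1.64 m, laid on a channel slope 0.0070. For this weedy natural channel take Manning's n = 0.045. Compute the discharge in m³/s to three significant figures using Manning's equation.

A = (b + z·y)·y = (4.51 + 0.6×1.64)×1.64 = 9.010 m²
P = b + 2y√(1+z²) = 4.51 + 2×1.64×√(1+0.6²) = 8.335 m
R = A/P = 9.010/8.335 = 1.081 m
Q = (1/n)·A·R^(2/3)·S^(1/2) = (1/0.045) × 9.010 × 1.081^(2/3) × 0.0070^(1/2) = 17.64 m³/s

17.6 m³/s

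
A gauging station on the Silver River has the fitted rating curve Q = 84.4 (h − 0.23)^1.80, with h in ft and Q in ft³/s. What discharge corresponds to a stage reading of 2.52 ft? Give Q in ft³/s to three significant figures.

375 ft³/s

Q = 84.4 × (2.52 − 0.23)^1.80 = 84.4 × 2.29^1.80 = 375.0 ft³/s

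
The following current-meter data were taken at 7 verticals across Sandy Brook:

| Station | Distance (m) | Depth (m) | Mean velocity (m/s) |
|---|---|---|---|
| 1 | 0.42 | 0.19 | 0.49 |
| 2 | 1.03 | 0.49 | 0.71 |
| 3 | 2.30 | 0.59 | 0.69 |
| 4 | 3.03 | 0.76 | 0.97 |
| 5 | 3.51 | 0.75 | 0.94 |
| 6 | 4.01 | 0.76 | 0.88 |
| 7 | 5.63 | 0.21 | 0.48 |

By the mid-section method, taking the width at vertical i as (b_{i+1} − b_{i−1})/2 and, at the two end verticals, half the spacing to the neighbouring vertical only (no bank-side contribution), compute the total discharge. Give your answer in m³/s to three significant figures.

2.34 m³/s

w_1 = (1.03 − 0.42)/2 = 0.305 m; q_1 = 0.49 × 0.19 × 0.305 = 0.02840 m³/s
w_2 = (2.30 − 0.42)/2 = 0.94 m; q_2 = 0.71 × 0.49 × 0.94 = 0.3270 m³/s
w_3 = (3.03 − 1.03)/2 = 1 m; q_3 = 0.69 × 0.59 × 1 = 0.4071 m³/s
w_4 = (3.51 − 2.30)/2 = 0.605 m; q_4 = 0.97 × 0.76 × 0.605 = 0.4460 m³/s
w_5 = (4.01 − 3.03)/2 = 0.49 m; q_5 = 0.94 × 0.75 × 0.49 = 0.3455 m³/s
w_6 = (5.63 − 3.51)/2 = 1.06 m; q_6 = 0.88 × 0.76 × 1.06 = 0.7089 m³/s
w_7 = (5.63 − 4.01)/2 = 0.81 m; q_7 = 0.48 × 0.21 × 0.81 = 0.08165 m³/s
Q = Σ qᵢ = 2.345 m³/s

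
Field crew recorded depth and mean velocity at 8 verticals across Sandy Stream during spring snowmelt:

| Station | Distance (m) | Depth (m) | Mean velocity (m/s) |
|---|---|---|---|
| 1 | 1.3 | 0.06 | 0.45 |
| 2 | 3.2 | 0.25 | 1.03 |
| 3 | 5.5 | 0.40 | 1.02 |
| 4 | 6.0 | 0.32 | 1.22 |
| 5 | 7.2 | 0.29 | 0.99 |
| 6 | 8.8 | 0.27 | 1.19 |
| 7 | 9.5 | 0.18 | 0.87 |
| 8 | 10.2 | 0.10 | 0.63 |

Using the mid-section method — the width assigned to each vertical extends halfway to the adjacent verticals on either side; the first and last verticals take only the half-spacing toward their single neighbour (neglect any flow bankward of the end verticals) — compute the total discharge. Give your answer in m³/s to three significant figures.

w_1 = (3.2 − 1.3)/2 = 0.95 m; q_1 = 0.45 × 0.06 × 0.95 = 0.02565 m³/s
w_2 = (5.5 − 1.3)/2 = 2.1 m; q_2 = 1.03 × 0.25 × 2.1 = 0.5408 m³/s
w_3 = (6.0 − 3.2)/2 = 1.4 m; q_3 = 1.02 × 0.40 × 1.4 = 0.5712 m³/s
w_4 = (7.2 − 5.5)/2 = 0.85 m; q_4 = 1.22 × 0.32 × 0.85 = 0.3318 m³/s
w_5 = (8.8 − 6.0)/2 = 1.4 m; q_5 = 0.99 × 0.29 × 1.4 = 0.4019 m³/s
w_6 = (9.5 − 7.2)/2 = 1.15 m; q_6 = 1.19 × 0.27 × 1.15 = 0.3695 m³/s
w_7 = (10.2 − 8.8)/2 = 0.7 m; q_7 = 0.87 × 0.18 × 0.7 = 0.1096 m³/s
w_8 = (10.2 − 9.5)/2 = 0.35 m; q_8 = 0.63 × 0.10 × 0.35 = 0.02205 m³/s
Q = Σ qᵢ = 2.373 m³/s

2.37 m³/s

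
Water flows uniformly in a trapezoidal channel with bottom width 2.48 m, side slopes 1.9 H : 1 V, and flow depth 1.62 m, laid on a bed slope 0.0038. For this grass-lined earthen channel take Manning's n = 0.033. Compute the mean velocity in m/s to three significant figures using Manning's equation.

1.81 m/s

A = (b + z·y)·y = (2.48 + 1.9×1.62)×1.62 = 9.004 m²
P = b + 2y√(1+z²) = 2.48 + 2×1.62×√(1+1.9²) = 9.437 m
R = A/P = 9.004/9.437 = 0.9542 m
Q = (1/n)·A·R^(2/3)·S^(1/2) = (1/0.033) × 9.004 × 0.9542^(2/3) × 0.0038^(1/2) = 16.30 m³/s
V = Q/A = 16.30/9.004 = 1.810 m/s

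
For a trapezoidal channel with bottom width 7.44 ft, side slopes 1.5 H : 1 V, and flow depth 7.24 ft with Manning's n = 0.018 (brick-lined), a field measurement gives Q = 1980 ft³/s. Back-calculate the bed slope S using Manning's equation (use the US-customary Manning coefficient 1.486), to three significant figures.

0.00525

A = (b + z·y)·y = (7.44 + 1.5×7.24)×7.24 = 132.5 ft²
P = b + 2y√(1+z²) = 7.44 + 2×7.24×√(1+1.5²) = 33.54 ft
R = A/P = 132.5/33.54 = 3.950 ft
S = (Q·n / (1.486·A·R^(2/3)))² = (1980×0.018 / (1.486×132.5×2.499))² = 0.005248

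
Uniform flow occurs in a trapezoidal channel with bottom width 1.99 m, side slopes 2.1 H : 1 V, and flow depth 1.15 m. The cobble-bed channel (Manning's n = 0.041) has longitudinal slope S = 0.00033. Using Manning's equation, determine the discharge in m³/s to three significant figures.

A = (b + z·y)·y = (1.99 + 2.1×1.15)×1.15 = 5.066 m²
P = b + 2y√(1+z²) = 1.99 + 2×1.15×√(1+2.1²) = 7.340 m
R = A/P = 5.066/7.340 = 0.6902 m
Q = (1/n)·A·R^(2/3)·S^(1/2) = (1/0.041) × 5.066 × 0.6902^(2/3) × 0.00033^(1/2) = 1.753 m³/s

1.75 m³/s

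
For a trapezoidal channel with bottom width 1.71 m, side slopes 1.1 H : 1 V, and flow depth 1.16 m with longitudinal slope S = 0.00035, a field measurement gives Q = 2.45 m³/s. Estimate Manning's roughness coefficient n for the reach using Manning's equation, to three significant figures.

0.0203

A = (b + z·y)·y = (1.71 + 1.1×1.16)×1.16 = 3.464 m²
P = b + 2y√(1+z²) = 1.71 + 2×1.16×√(1+1.1²) = 5.159 m
R = A/P = 3.464/5.159 = 0.6714 m
n = (1/Q)·A·R^(2/3)·S^(1/2) = (1/2.45) × 3.464 × 0.7668 × 0.01871 = 0.02028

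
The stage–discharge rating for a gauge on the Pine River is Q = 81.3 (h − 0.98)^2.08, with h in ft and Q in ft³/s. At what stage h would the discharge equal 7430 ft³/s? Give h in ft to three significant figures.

9.74 ft

h − h₀ = (Q/C)^(1/b) = (7430/81.3)^(1/2.08) = 8.765 ft
h = 0.98 + 8.765 = 9.745 ft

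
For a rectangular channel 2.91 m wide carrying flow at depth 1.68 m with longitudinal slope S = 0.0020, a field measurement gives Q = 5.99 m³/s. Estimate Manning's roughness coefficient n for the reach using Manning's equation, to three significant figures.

A = b·y = 2.91 × 1.68 = 4.889 m²
P = b + 2y = 2.91 + 2×1.68 = 6.270 m
R = A/P = 4.889/6.270 = 0.7797 m
n = (1/Q)·A·R^(2/3)·S^(1/2) = (1/5.99) × 4.889 × 0.8471 × 0.04472 = 0.03092

0.0309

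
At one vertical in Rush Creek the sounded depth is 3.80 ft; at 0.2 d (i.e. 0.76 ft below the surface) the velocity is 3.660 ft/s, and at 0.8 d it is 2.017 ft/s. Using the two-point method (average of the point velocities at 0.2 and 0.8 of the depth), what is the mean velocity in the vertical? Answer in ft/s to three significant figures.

2.84 ft/s

v̄ = (3.660 + 2.017) / 2 = 2.839 ft/s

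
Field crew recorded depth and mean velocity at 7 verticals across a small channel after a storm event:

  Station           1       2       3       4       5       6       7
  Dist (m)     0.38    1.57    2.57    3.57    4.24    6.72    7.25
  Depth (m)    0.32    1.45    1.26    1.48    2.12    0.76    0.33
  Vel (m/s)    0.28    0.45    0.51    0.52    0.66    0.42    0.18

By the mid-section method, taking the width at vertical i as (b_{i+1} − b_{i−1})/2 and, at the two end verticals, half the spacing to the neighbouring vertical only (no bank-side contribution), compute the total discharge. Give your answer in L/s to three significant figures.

4750 L/s

w_1 = (1.57 − 0.38)/2 = 0.595 m; q_1 = 0.28 × 0.32 × 0.595 = 0.05331 m³/s
w_2 = (2.57 − 0.38)/2 = 1.095 m; q_2 = 0.45 × 1.45 × 1.095 = 0.7145 m³/s
w_3 = (3.57 − 1.57)/2 = 1 m; q_3 = 0.51 × 1.26 × 1 = 0.6426 m³/s
w_4 = (4.24 − 2.57)/2 = 0.835 m; q_4 = 0.52 × 1.48 × 0.835 = 0.6426 m³/s
w_5 = (6.72 − 3.57)/2 = 1.575 m; q_5 = 0.66 × 2.12 × 1.575 = 2.204 m³/s
w_6 = (7.25 − 4.24)/2 = 1.505 m; q_6 = 0.42 × 0.76 × 1.505 = 0.4804 m³/s
w_7 = (7.25 − 6.72)/2 = 0.265 m; q_7 = 0.18 × 0.33 × 0.265 = 0.01574 m³/s
Q = Σ qᵢ = 4.753 m³/s
= 4.753 × 1000 = 4753 L/s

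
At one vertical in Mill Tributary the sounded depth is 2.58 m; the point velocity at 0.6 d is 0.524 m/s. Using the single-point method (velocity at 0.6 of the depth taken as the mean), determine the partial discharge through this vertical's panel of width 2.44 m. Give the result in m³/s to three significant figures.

3.30 m³/s

v̄ = v₀.₆ = 0.524 m/s
q = v̄ × d × w = 0.5240 × 2.58 × 2.44 = 3.299 m³/s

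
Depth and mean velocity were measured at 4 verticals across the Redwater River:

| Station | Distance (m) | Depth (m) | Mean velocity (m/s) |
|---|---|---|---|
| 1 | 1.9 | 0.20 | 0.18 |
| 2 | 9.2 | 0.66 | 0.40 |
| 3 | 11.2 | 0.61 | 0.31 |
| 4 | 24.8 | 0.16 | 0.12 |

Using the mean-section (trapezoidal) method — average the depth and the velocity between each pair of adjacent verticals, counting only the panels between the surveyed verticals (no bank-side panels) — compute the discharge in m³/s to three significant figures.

2.49 m³/s

Panel 1-2: Δb = 7.3 m, d̄ = (0.20+0.66)/2 = 0.43, v̄ = (0.18+0.40)/2 = 0.29 → q = 7.3×0.43×0.29 = 0.9103 m³/s
Panel 2-3: Δb = 2 m, d̄ = (0.66+0.61)/2 = 0.635, v̄ = (0.40+0.31)/2 = 0.355 → q = 2×0.635×0.355 = 0.4509 m³/s
Panel 3-4: Δb = 13.6 m, d̄ = (0.61+0.16)/2 = 0.385, v̄ = (0.31+0.12)/2 = 0.215 → q = 13.6×0.385×0.215 = 1.126 m³/s
Q = Σ q = 2.487 m³/s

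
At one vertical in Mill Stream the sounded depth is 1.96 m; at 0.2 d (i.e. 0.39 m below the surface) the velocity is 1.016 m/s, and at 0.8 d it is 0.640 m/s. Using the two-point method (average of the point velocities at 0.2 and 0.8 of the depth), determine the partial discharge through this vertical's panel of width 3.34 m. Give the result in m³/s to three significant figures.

v̄ = (1.016 + 0.640) / 2 = 0.8280 m/s
q = v̄ × d × w = 0.8280 × 1.96 × 3.34 = 5.420 m³/s

5.42 m³/s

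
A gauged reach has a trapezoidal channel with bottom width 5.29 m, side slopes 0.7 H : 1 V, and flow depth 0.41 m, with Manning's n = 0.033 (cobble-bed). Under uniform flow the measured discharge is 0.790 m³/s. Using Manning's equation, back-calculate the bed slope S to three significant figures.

0.000501

A = (b + z·y)·y = (5.29 + 0.7×0.41)×0.41 = 2.287 m²
P = b + 2y√(1+z²) = 5.29 + 2×0.41×√(1+0.7²) = 6.291 m
R = A/P = 2.287/6.291 = 0.3635 m
S = (Q·n / (1·A·R^(2/3)))² = (0.790×0.033 / (1×2.287×0.5093))² = 0.0005011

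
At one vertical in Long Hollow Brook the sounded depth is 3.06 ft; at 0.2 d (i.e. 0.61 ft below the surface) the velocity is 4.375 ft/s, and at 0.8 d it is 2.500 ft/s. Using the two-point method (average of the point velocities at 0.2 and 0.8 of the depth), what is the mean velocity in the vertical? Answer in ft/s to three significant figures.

3.44 ft/s

v̄ = (4.375 + 2.500) / 2 = 3.438 ft/s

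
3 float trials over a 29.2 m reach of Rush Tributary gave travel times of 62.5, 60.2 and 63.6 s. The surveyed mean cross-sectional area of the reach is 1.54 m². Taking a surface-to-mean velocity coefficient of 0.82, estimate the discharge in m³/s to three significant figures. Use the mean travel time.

t̄ = (62.5 + 60.2 + 63.6) / 3 = 62.1 s
v_surface = L / t̄ = 29.2 / 62.1 = 0.4702 m/s
v_mean = 0.82 × 0.4702 = 0.3856 m/s
Q = A × v_mean = 1.54 × 0.3856 = 0.5938 m³/s

0.594 m³/s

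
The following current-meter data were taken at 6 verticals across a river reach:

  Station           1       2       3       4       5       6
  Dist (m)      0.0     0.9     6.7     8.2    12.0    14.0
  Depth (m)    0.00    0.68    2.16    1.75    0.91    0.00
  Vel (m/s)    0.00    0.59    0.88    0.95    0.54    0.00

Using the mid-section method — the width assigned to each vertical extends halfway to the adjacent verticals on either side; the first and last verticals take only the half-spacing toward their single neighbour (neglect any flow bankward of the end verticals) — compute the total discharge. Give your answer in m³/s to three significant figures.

14.1 m³/s

w_2 = (6.7 − 0.0)/2 = 3.35 m; q_2 = 0.59 × 0.68 × 3.35 = 1.344 m³/s
w_3 = (8.2 − 0.9)/2 = 3.65 m; q_3 = 0.88 × 2.16 × 3.65 = 6.938 m³/s
w_4 = (12.0 − 6.7)/2 = 2.65 m; q_4 = 0.95 × 1.75 × 2.65 = 4.406 m³/s
w_5 = (14.0 − 8.2)/2 = 2.9 m; q_5 = 0.54 × 0.91 × 2.9 = 1.425 m³/s
Stations 1, 6 contribute zero (depth or velocity is 0).
Q = Σ qᵢ = 14.11 m³/s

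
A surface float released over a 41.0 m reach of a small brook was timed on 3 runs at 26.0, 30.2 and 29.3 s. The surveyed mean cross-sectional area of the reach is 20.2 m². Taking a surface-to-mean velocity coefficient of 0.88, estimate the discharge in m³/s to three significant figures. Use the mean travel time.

t̄ = (26.0 + 30.2 + 29.3) / 3 = 28.5 s
v_surface = L / t̄ = 41.0 / 28.5 = 1.439 m/s
v_mean = 0.88 × 1.439 = 1.266 m/s
Q = A × v_mean = 20.2 × 1.266 = 25.57 m³/s

25.6 m³/s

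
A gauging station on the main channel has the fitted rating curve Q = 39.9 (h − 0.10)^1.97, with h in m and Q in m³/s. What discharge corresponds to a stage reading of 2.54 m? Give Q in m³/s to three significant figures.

231 m³/s

Q = 39.9 × (2.54 − 0.10)^1.97 = 39.9 × 2.44^1.97 = 231.3 m³/s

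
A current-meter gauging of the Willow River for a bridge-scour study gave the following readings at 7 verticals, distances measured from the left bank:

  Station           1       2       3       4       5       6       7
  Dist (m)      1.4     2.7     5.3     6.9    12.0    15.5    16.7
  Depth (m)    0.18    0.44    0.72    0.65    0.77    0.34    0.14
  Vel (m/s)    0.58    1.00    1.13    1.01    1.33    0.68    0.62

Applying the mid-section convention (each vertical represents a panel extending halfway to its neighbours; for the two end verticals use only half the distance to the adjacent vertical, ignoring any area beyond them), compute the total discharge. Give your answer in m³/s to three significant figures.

w_1 = (2.7 − 1.4)/2 = 0.65 m; q_1 = 0.58 × 0.18 × 0.65 = 0.06786 m³/s
w_2 = (5.3 − 1.4)/2 = 1.95 m; q_2 = 1.00 × 0.44 × 1.95 = 0.8580 m³/s
w_3 = (6.9 − 2.7)/2 = 2.1 m; q_3 = 1.13 × 0.72 × 2.1 = 1.709 m³/s
w_4 = (12.0 − 5.3)/2 = 3.35 m; q_4 = 1.01 × 0.65 × 3.35 = 2.199 m³/s
w_5 = (15.5 − 6.9)/2 = 4.3 m; q_5 = 1.33 × 0.77 × 4.3 = 4.404 m³/s
w_6 = (16.7 − 12.0)/2 = 2.35 m; q_6 = 0.68 × 0.34 × 2.35 = 0.5433 m³/s
w_7 = (16.7 − 15.5)/2 = 0.6 m; q_7 = 0.62 × 0.14 × 0.6 = 0.05208 m³/s
Q = Σ qᵢ = 9.833 m³/s

9.83 m³/s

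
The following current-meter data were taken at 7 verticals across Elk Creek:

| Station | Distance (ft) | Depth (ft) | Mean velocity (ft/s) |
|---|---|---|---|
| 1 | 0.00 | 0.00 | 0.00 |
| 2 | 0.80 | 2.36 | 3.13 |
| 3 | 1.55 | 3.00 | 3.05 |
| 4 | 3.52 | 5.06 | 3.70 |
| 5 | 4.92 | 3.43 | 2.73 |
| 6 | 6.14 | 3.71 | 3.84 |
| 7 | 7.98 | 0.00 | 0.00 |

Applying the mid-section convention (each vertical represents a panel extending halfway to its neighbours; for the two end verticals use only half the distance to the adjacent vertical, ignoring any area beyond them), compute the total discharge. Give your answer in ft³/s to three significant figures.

w_2 = (1.55 − 0.00)/2 = 0.775 ft; q_2 = 3.13 × 2.36 × 0.775 = 5.725 ft³/s
w_3 = (3.52 − 0.80)/2 = 1.36 ft; q_3 = 3.05 × 3.00 × 1.36 = 12.44 ft³/s
w_4 = (4.92 − 1.55)/2 = 1.685 ft; q_4 = 3.70 × 5.06 × 1.685 = 31.55 ft³/s
w_5 = (6.14 − 3.52)/2 = 1.31 ft; q_5 = 2.73 × 3.43 × 1.31 = 12.27 ft³/s
w_6 = (7.98 − 4.92)/2 = 1.53 ft; q_6 = 3.84 × 3.71 × 1.53 = 21.80 ft³/s
Stations 1, 7 contribute zero (depth or velocity is 0).
Q = Σ qᵢ = 83.78 ft³/s

83.8 ft³/s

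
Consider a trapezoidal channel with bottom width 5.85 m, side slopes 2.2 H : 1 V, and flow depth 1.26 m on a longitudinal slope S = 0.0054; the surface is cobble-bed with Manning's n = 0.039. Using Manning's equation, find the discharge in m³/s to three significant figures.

19.2 m³/s

A = (b + z·y)·y = (5.85 + 2.2×1.26)×1.26 = 10.86 m²
P = b + 2y√(1+z²) = 5.85 + 2×1.26×√(1+2.2²) = 11.94 m
R = A/P = 10.86/11.94 = 0.9099 m
Q = (1/n)·A·R^(2/3)·S^(1/2) = (1/0.039) × 10.86 × 0.9099^(2/3) × 0.0054^(1/2) = 19.22 m³/s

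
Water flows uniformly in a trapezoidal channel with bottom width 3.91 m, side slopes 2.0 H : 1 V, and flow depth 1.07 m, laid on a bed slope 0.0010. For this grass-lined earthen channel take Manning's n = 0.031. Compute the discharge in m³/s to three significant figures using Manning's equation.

A = (b + z·y)·y = (3.91 + 2.0×1.07)×1.07 = 6.474 m²
P = b + 2y√(1+z²) = 3.91 + 2×1.07×√(1+2.0²) = 8.695 m
R = A/P = 6.474/8.695 = 0.7445 m
Q = (1/n)·A·R^(2/3)·S^(1/2) = (1/0.031) × 6.474 × 0.7445^(2/3) × 0.0010^(1/2) = 5.424 m³/s

5.42 m³/s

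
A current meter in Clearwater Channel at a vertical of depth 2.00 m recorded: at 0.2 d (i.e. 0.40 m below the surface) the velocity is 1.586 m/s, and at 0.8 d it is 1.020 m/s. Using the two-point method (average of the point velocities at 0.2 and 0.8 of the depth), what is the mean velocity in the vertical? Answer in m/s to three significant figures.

1.30 m/s

v̄ = (1.586 + 1.020) / 2 = 1.303 m/s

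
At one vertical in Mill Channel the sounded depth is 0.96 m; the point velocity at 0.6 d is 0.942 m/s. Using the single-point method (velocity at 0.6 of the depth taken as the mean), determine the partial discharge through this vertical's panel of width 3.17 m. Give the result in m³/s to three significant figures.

v̄ = v₀.₆ = 0.942 m/s
q = v̄ × d × w = 0.9420 × 0.96 × 3.17 = 2.867 m³/s

2.87 m³/s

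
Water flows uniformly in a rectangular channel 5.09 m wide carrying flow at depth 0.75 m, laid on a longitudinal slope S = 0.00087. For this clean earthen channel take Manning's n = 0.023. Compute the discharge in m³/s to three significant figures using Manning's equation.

A = b·y = 5.09 × 0.75 = 3.818 m²
P = b + 2y = 5.09 + 2×0.75 = 6.590 m
R = A/P = 3.818/6.590 = 0.5793 m
Q = (1/n)·A·R^(2/3)·S^(1/2) = (1/0.023) × 3.818 × 0.5793^(2/3) × 0.00087^(1/2) = 3.402 m³/s

3.40 m³/s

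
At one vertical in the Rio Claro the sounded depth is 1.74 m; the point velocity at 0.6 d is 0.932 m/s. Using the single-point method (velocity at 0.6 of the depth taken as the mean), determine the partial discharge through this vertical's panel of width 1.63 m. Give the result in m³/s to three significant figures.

v̄ = v₀.₆ = 0.932 m/s
q = v̄ × d × w = 0.9320 × 1.74 × 1.63 = 2.643 m³/s

2.64 m³/s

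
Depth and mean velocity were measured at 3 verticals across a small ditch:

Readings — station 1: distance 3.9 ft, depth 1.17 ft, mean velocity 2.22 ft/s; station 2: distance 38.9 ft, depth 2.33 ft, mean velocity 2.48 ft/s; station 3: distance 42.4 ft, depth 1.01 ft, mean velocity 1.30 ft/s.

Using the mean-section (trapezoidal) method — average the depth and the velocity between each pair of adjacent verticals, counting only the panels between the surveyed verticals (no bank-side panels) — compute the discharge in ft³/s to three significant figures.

155 ft³/s

Panel 1-2: Δb = 35 ft, d̄ = (1.17+2.33)/2 = 1.75, v̄ = (2.22+2.48)/2 = 2.35 → q = 35×1.75×2.35 = 143.9 ft³/s
Panel 2-3: Δb = 3.5 ft, d̄ = (2.33+1.01)/2 = 1.67, v̄ = (2.48+1.30)/2 = 1.89 → q = 3.5×1.67×1.89 = 11.05 ft³/s
Q = Σ q = 155.0 ft³/s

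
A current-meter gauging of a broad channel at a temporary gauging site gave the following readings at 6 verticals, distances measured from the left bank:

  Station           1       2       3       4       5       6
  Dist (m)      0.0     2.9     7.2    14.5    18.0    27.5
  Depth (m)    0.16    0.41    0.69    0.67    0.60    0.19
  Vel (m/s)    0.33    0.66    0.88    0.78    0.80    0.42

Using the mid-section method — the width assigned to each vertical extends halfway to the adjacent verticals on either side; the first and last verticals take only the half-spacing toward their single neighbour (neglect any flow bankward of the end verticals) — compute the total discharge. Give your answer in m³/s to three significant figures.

w_1 = (2.9 − 0.0)/2 = 1.45 m; q_1 = 0.33 × 0.16 × 1.45 = 0.07656 m³/s
w_2 = (7.2 − 0.0)/2 = 3.6 m; q_2 = 0.66 × 0.41 × 3.6 = 0.9742 m³/s
w_3 = (14.5 − 2.9)/2 = 5.8 m; q_3 = 0.88 × 0.69 × 5.8 = 3.522 m³/s
w_4 = (18.0 − 7.2)/2 = 5.4 m; q_4 = 0.78 × 0.67 × 5.4 = 2.822 m³/s
w_5 = (27.5 − 14.5)/2 = 6.5 m; q_5 = 0.80 × 0.60 × 6.5 = 3.120 m³/s
w_6 = (27.5 − 18.0)/2 = 4.75 m; q_6 = 0.42 × 0.19 × 4.75 = 0.3791 m³/s
Q = Σ qᵢ = 10.89 m³/s

10.9 m³/s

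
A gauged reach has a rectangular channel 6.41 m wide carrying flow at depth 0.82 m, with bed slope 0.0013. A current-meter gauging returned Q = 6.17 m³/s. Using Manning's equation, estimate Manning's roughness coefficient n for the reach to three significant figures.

A = b·y = 6.41 × 0.82 = 5.256 m²
P = b + 2y = 6.41 + 2×0.82 = 8.050 m
R = A/P = 5.256/8.050 = 0.6529 m
n = (1/Q)·A·R^(2/3)·S^(1/2) = (1/6.17) × 5.256 × 0.7526 × 0.03606 = 0.02312

0.0231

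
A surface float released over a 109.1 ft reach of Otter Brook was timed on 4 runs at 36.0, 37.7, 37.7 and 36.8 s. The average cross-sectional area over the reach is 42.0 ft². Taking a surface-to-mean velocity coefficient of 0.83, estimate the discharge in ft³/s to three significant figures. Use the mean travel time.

103 ft³/s

t̄ = (36.0 + 37.7 + 37.7 + 36.8) / 4 = 37.05 s
v_surface = L / t̄ = 109.1 / 37.05 = 2.945 ft/s
v_mean = 0.83 × 2.945 = 2.444 ft/s
Q = A × v_mean = 42.0 × 2.444 = 102.7 ft³/s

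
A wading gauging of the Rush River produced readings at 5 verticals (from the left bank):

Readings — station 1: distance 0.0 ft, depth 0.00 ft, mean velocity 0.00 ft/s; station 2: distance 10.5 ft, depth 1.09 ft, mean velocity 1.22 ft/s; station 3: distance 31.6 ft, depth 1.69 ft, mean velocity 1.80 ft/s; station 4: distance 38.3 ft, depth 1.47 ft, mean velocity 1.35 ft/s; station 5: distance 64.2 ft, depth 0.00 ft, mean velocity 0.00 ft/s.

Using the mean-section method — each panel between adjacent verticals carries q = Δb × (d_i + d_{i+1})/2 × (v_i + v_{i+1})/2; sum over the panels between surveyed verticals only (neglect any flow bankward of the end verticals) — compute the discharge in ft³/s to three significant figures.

77.3 ft³/s

Panel 1-2: Δb = 10.5 ft, d̄ = (0.00+1.09)/2 = 0.545, v̄ = (0.00+1.22)/2 = 0.61 → q = 10.5×0.545×0.61 = 3.491 ft³/s
Panel 2-3: Δb = 21.1 ft, d̄ = (1.09+1.69)/2 = 1.39, v̄ = (1.22+1.80)/2 = 1.51 → q = 21.1×1.39×1.51 = 44.29 ft³/s
Panel 3-4: Δb = 6.7 ft, d̄ = (1.69+1.47)/2 = 1.58, v̄ = (1.80+1.35)/2 = 1.575 → q = 6.7×1.58×1.575 = 16.67 ft³/s
Panel 4-5: Δb = 25.9 ft, d̄ = (1.47+0.00)/2 = 0.735, v̄ = (1.35+0.00)/2 = 0.675 → q = 25.9×0.735×0.675 = 12.85 ft³/s
Q = Σ q = 77.30 ft³/s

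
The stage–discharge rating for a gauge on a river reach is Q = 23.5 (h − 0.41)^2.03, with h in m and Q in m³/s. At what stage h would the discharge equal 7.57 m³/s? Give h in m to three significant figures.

h − h₀ = (Q/C)^(1/b) = (7.57/23.5)^(1/2.03) = 0.5723 m
h = 0.41 + 0.5723 = 0.9823 m

0.982 m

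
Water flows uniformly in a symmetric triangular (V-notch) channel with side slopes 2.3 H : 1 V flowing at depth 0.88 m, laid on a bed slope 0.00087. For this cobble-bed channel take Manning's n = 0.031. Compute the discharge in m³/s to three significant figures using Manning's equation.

A = z·y² = 2.3×0.88² = 1.781 m²
P = 2y√(1+z²) = 2×0.88×√(1+2.3²) = 4.414 m
R = A/P = 1.781/4.414 = 0.4035 m
Q = (1/n)·A·R^(2/3)·S^(1/2) = (1/0.031) × 1.781 × 0.4035^(2/3) × 0.00087^(1/2) = 0.9254 m³/s

0.925 m³/s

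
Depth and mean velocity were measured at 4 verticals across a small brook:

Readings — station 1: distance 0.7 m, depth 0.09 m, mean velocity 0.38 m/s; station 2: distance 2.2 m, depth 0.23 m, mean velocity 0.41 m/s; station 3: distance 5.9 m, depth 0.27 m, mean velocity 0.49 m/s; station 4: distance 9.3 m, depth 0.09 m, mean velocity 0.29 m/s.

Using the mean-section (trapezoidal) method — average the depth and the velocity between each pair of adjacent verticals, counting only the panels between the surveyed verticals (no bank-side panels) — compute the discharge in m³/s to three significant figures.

0.750 m³/s

Panel 1-2: Δb = 1.5 m, d̄ = (0.09+0.23)/2 = 0.16, v̄ = (0.38+0.41)/2 = 0.395 → q = 1.5×0.16×0.395 = 0.09480 m³/s
Panel 2-3: Δb = 3.7 m, d̄ = (0.23+0.27)/2 = 0.25, v̄ = (0.41+0.49)/2 = 0.45 → q = 3.7×0.25×0.45 = 0.4163 m³/s
Panel 3-4: Δb = 3.4 m, d̄ = (0.27+0.09)/2 = 0.18, v̄ = (0.49+0.29)/2 = 0.39 → q = 3.4×0.18×0.39 = 0.2387 m³/s
Q = Σ q = 0.7497 m³/s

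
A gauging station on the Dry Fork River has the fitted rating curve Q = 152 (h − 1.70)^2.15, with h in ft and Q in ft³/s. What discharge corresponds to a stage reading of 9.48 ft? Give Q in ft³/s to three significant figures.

12500 ft³/s

Q = 152 × (9.48 − 1.70)^2.15 = 152 × 7.78^2.15 = 12520 ft³/s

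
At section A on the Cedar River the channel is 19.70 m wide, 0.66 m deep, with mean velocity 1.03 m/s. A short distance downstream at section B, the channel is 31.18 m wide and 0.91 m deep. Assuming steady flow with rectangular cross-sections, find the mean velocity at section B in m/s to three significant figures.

0.472 m/s

Q = A₁V₁ = (19.70×0.66) × 1.03 = 13.39 m³/s
A₂ = 31.18 × 0.91 = 28.37 m²
V₂ = Q/A₂ = 13.39/28.37 = 0.4720 m/s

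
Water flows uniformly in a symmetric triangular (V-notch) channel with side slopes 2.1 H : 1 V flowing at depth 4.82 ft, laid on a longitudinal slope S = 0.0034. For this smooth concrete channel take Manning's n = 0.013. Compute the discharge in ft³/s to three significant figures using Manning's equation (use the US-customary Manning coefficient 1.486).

A = z·y² = 2.1×4.82² = 48.79 ft²
P = 2y√(1+z²) = 2×4.82×√(1+2.1²) = 22.42 ft
R = A/P = 48.79/22.42 = 2.176 ft
Q = (1.486/n)·A·R^(2/3)·S^(1/2) = (1.486/0.013) × 48.79 × 2.176^(2/3) × 0.0034^(1/2) = 546.0 ft³/s

546 ft³/s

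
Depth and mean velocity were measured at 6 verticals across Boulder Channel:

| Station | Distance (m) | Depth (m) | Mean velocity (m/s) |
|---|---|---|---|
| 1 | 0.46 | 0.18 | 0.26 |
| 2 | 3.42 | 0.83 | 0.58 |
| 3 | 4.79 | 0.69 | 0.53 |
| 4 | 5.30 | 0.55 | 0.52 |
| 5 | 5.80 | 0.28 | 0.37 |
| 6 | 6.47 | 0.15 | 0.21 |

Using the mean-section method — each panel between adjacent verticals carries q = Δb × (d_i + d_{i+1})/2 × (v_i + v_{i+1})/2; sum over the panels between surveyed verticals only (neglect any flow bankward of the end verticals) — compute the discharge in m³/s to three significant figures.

Panel 1-2: Δb = 2.96 m, d̄ = (0.18+0.83)/2 = 0.505, v̄ = (0.26+0.58)/2 = 0.42 → q = 2.96×0.505×0.42 = 0.6278 m³/s
Panel 2-3: Δb = 1.37 m, d̄ = (0.83+0.69)/2 = 0.76, v̄ = (0.58+0.53)/2 = 0.555 → q = 1.37×0.76×0.555 = 0.5779 m³/s
Panel 3-4: Δb = 0.51 m, d̄ = (0.69+0.55)/2 = 0.62, v̄ = (0.53+0.52)/2 = 0.525 → q = 0.51×0.62×0.525 = 0.1660 m³/s
Panel 4-5: Δb = 0.5 m, d̄ = (0.55+0.28)/2 = 0.415, v̄ = (0.52+0.37)/2 = 0.445 → q = 0.5×0.415×0.445 = 0.09234 m³/s
Panel 5-6: Δb = 0.67 m, d̄ = (0.28+0.15)/2 = 0.215, v̄ = (0.37+0.21)/2 = 0.29 → q = 0.67×0.215×0.29 = 0.04177 m³/s
Q = Σ q = 1.506 m³/s

1.51 m³/s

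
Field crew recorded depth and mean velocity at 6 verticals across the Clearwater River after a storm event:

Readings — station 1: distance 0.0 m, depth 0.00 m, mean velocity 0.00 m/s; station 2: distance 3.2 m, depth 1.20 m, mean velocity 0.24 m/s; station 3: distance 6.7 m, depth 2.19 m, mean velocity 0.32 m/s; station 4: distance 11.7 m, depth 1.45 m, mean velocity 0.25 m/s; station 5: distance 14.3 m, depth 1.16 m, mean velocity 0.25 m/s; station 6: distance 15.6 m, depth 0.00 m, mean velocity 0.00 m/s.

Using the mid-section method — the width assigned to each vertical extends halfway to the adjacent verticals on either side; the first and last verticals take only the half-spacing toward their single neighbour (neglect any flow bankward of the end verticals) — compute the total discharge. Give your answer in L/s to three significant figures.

5890 L/s

w_2 = (6.7 − 0.0)/2 = 3.35 m; q_2 = 0.24 × 1.20 × 3.35 = 0.9648 m³/s
w_3 = (11.7 − 3.2)/2 = 4.25 m; q_3 = 0.32 × 2.19 × 4.25 = 2.978 m³/s
w_4 = (14.3 − 6.7)/2 = 3.8 m; q_4 = 0.25 × 1.45 × 3.8 = 1.378 m³/s
w_5 = (15.6 − 11.7)/2 = 1.95 m; q_5 = 0.25 × 1.16 × 1.95 = 0.5655 m³/s
Stations 1, 6 contribute zero (depth or velocity is 0).
Q = Σ qᵢ = 5.886 m³/s
= 5.886 × 1000 = 5886 L/s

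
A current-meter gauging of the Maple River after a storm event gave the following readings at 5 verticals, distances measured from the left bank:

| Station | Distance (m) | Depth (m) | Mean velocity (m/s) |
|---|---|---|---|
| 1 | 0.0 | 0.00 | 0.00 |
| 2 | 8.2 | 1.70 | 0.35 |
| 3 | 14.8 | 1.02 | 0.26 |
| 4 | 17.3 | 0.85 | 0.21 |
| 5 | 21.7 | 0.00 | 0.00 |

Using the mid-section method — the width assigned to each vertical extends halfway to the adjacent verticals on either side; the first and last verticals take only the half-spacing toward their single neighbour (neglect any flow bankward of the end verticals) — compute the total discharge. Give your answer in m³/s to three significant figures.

w_2 = (14.8 − 0.0)/2 = 7.4 m; q_2 = 0.35 × 1.70 × 7.4 = 4.403 m³/s
w_3 = (17.3 − 8.2)/2 = 4.55 m; q_3 = 0.26 × 1.02 × 4.55 = 1.207 m³/s
w_4 = (21.7 − 14.8)/2 = 3.45 m; q_4 = 0.21 × 0.85 × 3.45 = 0.6158 m³/s
Stations 1, 5 contribute zero (depth or velocity is 0).
Q = Σ qᵢ = 6.225 m³/s

6.23 m³/s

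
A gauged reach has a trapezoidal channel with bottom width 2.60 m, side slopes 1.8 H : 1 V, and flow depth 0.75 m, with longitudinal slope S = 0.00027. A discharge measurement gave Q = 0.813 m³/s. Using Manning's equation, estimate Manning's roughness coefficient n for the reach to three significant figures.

A = (b + z·y)·y = (2.60 + 1.8×0.75)×0.75 = 2.963 m²
P = b + 2y√(1+z²) = 2.60 + 2×0.75×√(1+1.8²) = 5.689 m
R = A/P = 2.963/5.689 = 0.5208 m
n = (1/Q)·A·R^(2/3)·S^(1/2) = (1/0.813) × 2.963 × 0.6473 × 0.01643 = 0.03876

0.0388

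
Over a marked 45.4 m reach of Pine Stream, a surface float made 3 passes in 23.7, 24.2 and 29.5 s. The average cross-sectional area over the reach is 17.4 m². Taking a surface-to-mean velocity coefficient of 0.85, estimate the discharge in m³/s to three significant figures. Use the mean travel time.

t̄ = (23.7 + 24.2 + 29.5) / 3 = 25.8 s
v_surface = L / t̄ = 45.4 / 25.8 = 1.760 m/s
v_mean = 0.85 × 1.760 = 1.496 m/s
Q = A × v_mean = 17.4 × 1.496 = 26.03 m³/s

26.0 m³/s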